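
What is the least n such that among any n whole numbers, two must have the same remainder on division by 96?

Use the pigeonhole principle on residue classes: two integers differ by a multiple of 96 exactly when they share a remainder mod 96.
There are 96 residue classes mod 96, so 96 integers can all lie in distinct classes.
One more integer must repeat a residue, giving a difference divisible by 96. So n = 96 + 1 = 97.

97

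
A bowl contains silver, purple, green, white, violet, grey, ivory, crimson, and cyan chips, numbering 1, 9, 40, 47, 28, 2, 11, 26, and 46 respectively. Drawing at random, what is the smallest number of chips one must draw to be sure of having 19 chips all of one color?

Treat the 9 colors as pigeonholes.
In the worst case we take at most 18 of each color, but all 1 silver, all 9 purple, all 2 grey, and all 11 ivory (fewer than 18), giving 1 + 9 + 18 + 18 + 18 + 2 + 11 + 18 + 18 = 113.
One more chip then forces some color to 19, so 113 + 1 = 114.

114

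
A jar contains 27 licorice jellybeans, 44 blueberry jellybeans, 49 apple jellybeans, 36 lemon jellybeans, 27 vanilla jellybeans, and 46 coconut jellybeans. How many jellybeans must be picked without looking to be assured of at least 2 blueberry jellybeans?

The worst case draws every non-blueberry jellybean first: 27 + 49 + 36 + 27 + 46 = 185.
The next 2 draws are then forced to be blueberry, giving 185 + 2 = 187.

187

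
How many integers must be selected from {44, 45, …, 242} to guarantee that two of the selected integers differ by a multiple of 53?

54

Group the integers by remainder mod 53; there are 53 residue classes, each nonempty in this range.
Choosing one from each class (53 integers) avoids any shared remainder.
One more choice must repeat a class, so two differ by a multiple of 53. Hence 53 + 1 = 54.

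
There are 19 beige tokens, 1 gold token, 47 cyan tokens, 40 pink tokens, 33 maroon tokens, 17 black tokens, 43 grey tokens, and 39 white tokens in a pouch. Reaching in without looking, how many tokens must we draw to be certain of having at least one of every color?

239

The hardest color to obtain is gold: we could draw every other token first — 239 − 1 = 238 tokens — without a single gold one.
The next draw must be gold, so 238 + 1 = 239.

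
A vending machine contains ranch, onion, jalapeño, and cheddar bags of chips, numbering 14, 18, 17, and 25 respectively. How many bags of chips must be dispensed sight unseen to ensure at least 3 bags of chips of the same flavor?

Treat the 4 flavors as pigeonholes.
The worst case takes 2 bags of chips of each flavor without reaching 3 of any: 4 × 2 = 8.
The next bag of chips must bring some flavor to 3, so 8 + 1 = 9.

9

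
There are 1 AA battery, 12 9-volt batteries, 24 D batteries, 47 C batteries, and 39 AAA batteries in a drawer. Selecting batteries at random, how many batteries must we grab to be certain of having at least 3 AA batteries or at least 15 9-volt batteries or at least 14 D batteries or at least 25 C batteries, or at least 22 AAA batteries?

72

Each of the 5 types has its own threshold; avoid all of them simultaneously.
The worst case stops just short of every target: all 1 AA, all 12 9-volt, 13 D, 24 C, 21 AAA — 1 + 12 + 13 + 24 + 21 = 71 batteries.
One more battery must push some type to its target, so 71 + 1 = 72.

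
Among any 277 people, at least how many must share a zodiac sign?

There are 12 zodiac signs, which serve as the pigeonholes.
If each of the 12 zodiac signs held at most 23, the total would be at most 12 × 23 = 276 < 277, a contradiction.
So at least one holds ⌈277/12⌉ = 24.

24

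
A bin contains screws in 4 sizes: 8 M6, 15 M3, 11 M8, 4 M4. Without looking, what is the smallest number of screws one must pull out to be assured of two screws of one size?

Treat the 4 sizes as pigeonholes.
The worst case takes 1 screw of each size without reaching 2 of any: 4 × 1 = 4.
The next screw must bring some size to 2, so 4 + 1 = 5.

5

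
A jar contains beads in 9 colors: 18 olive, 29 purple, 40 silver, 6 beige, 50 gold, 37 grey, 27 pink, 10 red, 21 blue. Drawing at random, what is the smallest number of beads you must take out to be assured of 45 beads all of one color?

233

Treat the 9 colors as pigeonholes.
In the worst case we take at most 44 of each color, but all 18 olive, all 29 purple, all 40 silver, all 6 beige, all 37 grey, all 27 pink, all 10 red, and all 21 blue (fewer than 44), giving 18 + 29 + 40 + 6 + 44 + 37 + 27 + 10 + 21 = 232.
One more bead then forces some color to 45, so 232 + 1 = 233.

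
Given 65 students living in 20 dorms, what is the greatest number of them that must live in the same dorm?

4

If each of the 20 dorms held at most 3, the total would be at most 20 × 3 = 60 < 65, a contradiction.
So at least one holds ⌈65/20⌉ = 4.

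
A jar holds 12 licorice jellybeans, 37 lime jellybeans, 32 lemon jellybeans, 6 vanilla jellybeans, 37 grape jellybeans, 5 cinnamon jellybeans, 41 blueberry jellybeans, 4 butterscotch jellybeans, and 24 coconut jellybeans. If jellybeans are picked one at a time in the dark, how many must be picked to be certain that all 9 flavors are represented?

195

The hardest flavor to obtain is butterscotch: we could draw every other jellybean first — 198 − 4 = 194 jellybeans — without a single butterscotch one.
The next draw must be butterscotch, so 194 + 1 = 195.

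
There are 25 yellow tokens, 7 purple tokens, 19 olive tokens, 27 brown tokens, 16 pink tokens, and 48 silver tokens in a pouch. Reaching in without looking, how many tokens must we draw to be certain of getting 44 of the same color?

In the worst case we take at most 43 of each color, but all 25 yellow, all 7 purple, all 19 olive, all 27 brown, and all 16 pink (fewer than 43), giving 25 + 7 + 19 + 27 + 16 + 43 = 137.
One more token then forces some color to 44, so 137 + 1 = 138.

138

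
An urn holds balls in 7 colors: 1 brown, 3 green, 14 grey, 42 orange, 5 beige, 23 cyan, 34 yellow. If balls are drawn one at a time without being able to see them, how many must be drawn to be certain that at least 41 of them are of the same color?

121

In the worst case we take at most 40 of each color, but all 1 brown, all 3 green, all 14 grey, all 5 beige, all 23 cyan, and all 34 yellow (fewer than 40), giving 1 + 3 + 14 + 40 + 5 + 23 + 34 = 120.
One more ball then forces some color to 41, so 120 + 1 = 121.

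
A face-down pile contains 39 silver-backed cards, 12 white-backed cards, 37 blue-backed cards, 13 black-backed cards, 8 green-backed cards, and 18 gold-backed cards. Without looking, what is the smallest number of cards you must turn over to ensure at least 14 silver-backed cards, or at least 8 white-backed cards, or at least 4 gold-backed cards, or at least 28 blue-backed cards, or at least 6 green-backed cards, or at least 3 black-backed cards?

Each of the 6 back colors has its own threshold; avoid all of them simultaneously.
The worst case stops just short of every target: 13 silver-backed, 7 white-backed, 27 blue-backed, 2 black-backed, 5 green-backed, 3 gold-backed — 13 + 7 + 27 + 2 + 5 + 3 = 57 cards.
One more card must push some back color to its target, so 57 + 1 = 58.

58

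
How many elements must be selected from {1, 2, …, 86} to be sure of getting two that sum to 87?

44

Partition {1, …, 86} into 43 pairs: {1,86}, {2,85}, …, {43,44}.
Choosing 43 integers — say the integers 1 through 43 — takes one from each pair and avoids the property.
Choosing 44 forces two into the same pair by pigeonhole, and those sum to 87. So 44.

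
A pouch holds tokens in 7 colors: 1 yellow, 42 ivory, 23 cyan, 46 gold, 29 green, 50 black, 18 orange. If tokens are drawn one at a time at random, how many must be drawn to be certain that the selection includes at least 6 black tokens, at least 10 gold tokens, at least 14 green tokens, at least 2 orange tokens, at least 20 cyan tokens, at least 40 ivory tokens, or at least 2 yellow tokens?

88

The worst case stops just short of every target: 1 yellow, 39 ivory, 19 cyan, 9 gold, 13 green, 5 black, 1 orange — 1 + 39 + 19 + 9 + 13 + 5 + 1 = 87 tokens.
One more token must push some color to its target, so 87 + 1 = 88.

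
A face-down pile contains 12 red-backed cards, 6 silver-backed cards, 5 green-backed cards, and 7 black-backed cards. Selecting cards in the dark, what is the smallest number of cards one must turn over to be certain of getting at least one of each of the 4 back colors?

26

The hardest back color to obtain is green-backed: we could draw every other card first — 30 − 5 = 25 cards — without a single green-backed one.
The next draw must be green-backed, so 25 + 1 = 26.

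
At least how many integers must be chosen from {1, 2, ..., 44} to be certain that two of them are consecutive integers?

23

Partition {1, …, 44} into 22 pairs: {1,2}, {3,4}, …, {43,44}.
Choosing 22 integers — say the 22 even numbers 2, 4, …, 44 — takes one from each pair and avoids the property.
Choosing 23 forces two into the same pair by pigeonhole, and those are consecutive. So 23.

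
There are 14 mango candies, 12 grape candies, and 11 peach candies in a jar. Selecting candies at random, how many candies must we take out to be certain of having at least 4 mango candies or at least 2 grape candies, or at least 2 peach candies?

6

The worst case stops just short of every target: 3 mango, 1 grape, 1 peach — 3 + 1 + 1 = 5 candies.
One more candy must push some flavor to its target, so 5 + 1 = 6.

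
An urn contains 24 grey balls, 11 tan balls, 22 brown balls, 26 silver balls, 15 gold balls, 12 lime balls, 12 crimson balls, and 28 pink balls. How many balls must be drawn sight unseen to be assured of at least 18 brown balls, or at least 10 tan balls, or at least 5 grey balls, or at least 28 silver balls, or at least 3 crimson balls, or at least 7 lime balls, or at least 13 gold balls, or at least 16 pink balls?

92

The worst case stops just short of every target: 4 grey, 9 tan, 17 brown, all 26 silver, 12 gold, 6 lime, 2 crimson, 15 pink — 4 + 9 + 17 + 26 + 12 + 6 + 2 + 15 = 91 balls.
One more ball must push some color to its target, so 91 + 1 = 92.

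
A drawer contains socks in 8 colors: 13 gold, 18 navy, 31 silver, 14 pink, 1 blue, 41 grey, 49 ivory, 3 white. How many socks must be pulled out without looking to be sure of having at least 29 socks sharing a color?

134

Treat the 8 colors as pigeonholes.
In the worst case we take at most 28 of each color, but all 13 gold, all 18 navy, all 14 pink, all 1 blue, and all 3 white (fewer than 28), giving 13 + 18 + 28 + 14 + 1 + 28 + 28 + 3 = 133.
One more sock then forces some color to 29, so 133 + 1 = 134.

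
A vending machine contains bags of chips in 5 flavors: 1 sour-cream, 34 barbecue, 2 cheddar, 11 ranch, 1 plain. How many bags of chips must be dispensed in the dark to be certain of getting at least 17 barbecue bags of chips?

32

The worst case draws every non-barbecue bag of chips first: 1 + 2 + 11 + 1 = 15.
The next 17 draws are then forced to be barbecue, giving 15 + 17 = 32.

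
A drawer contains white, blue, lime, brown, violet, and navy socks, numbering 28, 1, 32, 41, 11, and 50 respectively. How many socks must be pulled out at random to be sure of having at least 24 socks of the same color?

Treat the 6 colors as pigeonholes.
In the worst case we take at most 23 of each color, but all 1 blue and all 11 violet (fewer than 23), giving 23 + 1 + 23 + 23 + 11 + 23 = 104.
One more sock then forces some color to 24, so 104 + 1 = 105.

105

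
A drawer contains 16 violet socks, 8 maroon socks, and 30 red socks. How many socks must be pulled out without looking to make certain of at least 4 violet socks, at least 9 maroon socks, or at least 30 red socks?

41

Each of the 3 colors has its own threshold; avoid all of them simultaneously.
The worst case stops just short of every target: 3 violet, 8 maroon, 29 red — 3 + 8 + 29 = 40 socks.
One more sock must push some color to its target, so 40 + 1 = 41.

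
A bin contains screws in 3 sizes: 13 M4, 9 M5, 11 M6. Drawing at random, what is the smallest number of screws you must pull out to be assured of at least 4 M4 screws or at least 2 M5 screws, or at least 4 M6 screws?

Each of the 3 sizes has its own threshold; avoid all of them simultaneously.
The worst case stops just short of every target: 3 M4, 1 M5, 3 M6 — 3 + 1 + 3 = 7 screws.
One more screw must push some size to its target, so 7 + 1 = 8.

8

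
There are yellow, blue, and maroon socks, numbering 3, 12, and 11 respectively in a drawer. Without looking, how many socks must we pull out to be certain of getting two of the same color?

The worst case takes 1 sock of each color without reaching 2 of any: 3 × 1 = 3.
The next sock must bring some color to 2, so 3 + 1 = 4.

4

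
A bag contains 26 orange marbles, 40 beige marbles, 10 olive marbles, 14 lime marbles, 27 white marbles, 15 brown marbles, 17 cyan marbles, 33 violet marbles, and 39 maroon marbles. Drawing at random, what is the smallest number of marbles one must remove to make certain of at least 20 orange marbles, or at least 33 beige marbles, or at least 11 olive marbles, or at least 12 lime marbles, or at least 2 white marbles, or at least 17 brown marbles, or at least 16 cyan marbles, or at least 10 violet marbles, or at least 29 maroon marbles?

141

The worst case stops just short of every target: 19 orange, 32 beige, 10 olive, 11 lime, 1 white, all 15 brown, 15 cyan, 9 violet, 28 maroon — 19 + 32 + 10 + 11 + 1 + 15 + 15 + 9 + 28 = 140 marbles.
One more marble must push some color to its target, so 140 + 1 = 141.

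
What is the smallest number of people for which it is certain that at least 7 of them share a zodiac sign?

73

There are 12 zodiac signs acting as pigeonholes.
With 12 × 6 = 72 people we could place exactly 6 in each, with no class reaching 7.
One more forces some class to hold 7, so 72 + 1 = 73.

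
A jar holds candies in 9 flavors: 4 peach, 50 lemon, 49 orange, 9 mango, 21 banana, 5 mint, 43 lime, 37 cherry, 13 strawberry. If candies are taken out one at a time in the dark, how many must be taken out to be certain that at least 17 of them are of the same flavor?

In the worst case we take at most 16 of each flavor, but all 4 peach, all 9 mango, all 5 mint, and all 13 strawberry (fewer than 16), giving 4 + 16 + 16 + 9 + 16 + 5 + 16 + 16 + 13 = 111.
One more candy then forces some flavor to 17, so 111 + 1 = 112.

112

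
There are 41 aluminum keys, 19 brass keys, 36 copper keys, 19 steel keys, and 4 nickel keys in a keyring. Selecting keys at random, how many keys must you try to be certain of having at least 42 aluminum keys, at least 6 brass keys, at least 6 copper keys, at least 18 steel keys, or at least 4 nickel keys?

72

The worst case stops just short of every target: 41 aluminum, 5 brass, 5 copper, 17 steel, 3 nickel — 41 + 5 + 5 + 17 + 3 = 71 keys.
One more key must push some type to its target, so 71 + 1 = 72.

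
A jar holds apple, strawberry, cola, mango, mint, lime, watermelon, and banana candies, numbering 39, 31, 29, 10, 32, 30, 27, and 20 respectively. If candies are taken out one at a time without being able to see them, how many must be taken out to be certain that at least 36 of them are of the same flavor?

215

In the worst case we take at most 35 of each flavor, but all 31 strawberry, all 29 cola, all 10 mango, all 32 mint, all 30 lime, all 27 watermelon, and all 20 banana (fewer than 35), giving 35 + 31 + 29 + 10 + 32 + 30 + 27 + 20 = 214.
One more candy then forces some flavor to 36, so 214 + 1 = 215.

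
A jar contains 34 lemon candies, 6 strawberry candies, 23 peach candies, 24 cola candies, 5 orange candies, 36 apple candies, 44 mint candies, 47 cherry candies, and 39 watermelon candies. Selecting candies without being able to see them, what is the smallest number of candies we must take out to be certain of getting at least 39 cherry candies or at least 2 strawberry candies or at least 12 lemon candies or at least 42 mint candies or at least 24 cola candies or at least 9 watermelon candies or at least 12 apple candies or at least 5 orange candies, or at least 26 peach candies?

161

The worst case stops just short of every target: 11 lemon, 1 strawberry, all 23 peach, 23 cola, 4 orange, 11 apple, 41 mint, 38 cherry, 8 watermelon — 11 + 1 + 23 + 23 + 4 + 11 + 41 + 38 + 8 = 160 candies.
One more candy must push some flavor to its target, so 160 + 1 = 161.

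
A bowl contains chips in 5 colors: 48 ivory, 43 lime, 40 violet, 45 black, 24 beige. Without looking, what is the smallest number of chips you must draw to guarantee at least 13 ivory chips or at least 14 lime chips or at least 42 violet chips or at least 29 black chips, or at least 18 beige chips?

111

The worst case stops just short of every target: 12 ivory, 13 lime, all 40 violet, 28 black, 17 beige — 12 + 13 + 40 + 28 + 17 = 110 chips.
One more chip must push some color to its target, so 110 + 1 = 111.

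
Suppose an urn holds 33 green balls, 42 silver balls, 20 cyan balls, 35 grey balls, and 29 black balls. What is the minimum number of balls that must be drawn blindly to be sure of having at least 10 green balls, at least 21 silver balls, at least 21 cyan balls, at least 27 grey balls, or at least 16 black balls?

The worst case stops just short of every target: 9 green, 20 silver, 20 cyan, 26 grey, 15 black — 9 + 20 + 20 + 26 + 15 = 90 balls.
One more ball must push some color to its target, so 90 + 1 = 91.

91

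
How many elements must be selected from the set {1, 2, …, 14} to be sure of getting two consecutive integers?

8

Partition {1, …, 14} into 7 pairs: {1,2}, {3,4}, …, {13,14}.
Choosing 7 integers — say the 7 even numbers 2, 4, …, 14 — takes one from each pair and avoids the property.
Choosing 8 forces two into the same pair by pigeonhole, and those are consecutive. So 8.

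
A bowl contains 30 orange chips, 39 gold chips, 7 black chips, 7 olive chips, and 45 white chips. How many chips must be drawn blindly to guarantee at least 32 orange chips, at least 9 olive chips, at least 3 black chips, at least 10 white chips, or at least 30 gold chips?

78

Each of the 5 colors has its own threshold; avoid all of them simultaneously.
The worst case stops just short of every target: all 30 orange, 29 gold, 2 black, all 7 olive, 9 white — 30 + 29 + 2 + 7 + 9 = 77 chips.
One more chip must push some color to its target, so 77 + 1 = 78.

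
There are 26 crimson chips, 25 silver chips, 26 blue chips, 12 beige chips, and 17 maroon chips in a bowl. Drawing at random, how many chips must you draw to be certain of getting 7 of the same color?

31

The worst case takes 6 chips of each color without reaching 7 of any: 5 × 6 = 30.
The next chip must bring some color to 7, so 30 + 1 = 31.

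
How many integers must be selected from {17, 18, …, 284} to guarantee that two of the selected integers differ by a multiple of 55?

56

Use the pigeonhole principle on residue classes: group the integers by remainder mod 55; there are 55 residue classes, each nonempty in this range.
Choosing one from each class (55 integers) avoids any shared remainder.
One more choice must repeat a class, so two differ by a multiple of 55. Hence 55 + 1 = 56.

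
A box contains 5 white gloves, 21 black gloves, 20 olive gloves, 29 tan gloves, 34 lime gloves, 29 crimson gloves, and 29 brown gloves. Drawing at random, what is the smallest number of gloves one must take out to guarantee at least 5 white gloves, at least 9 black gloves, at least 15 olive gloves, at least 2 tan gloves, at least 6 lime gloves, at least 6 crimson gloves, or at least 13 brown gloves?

The worst case stops just short of every target: 4 white, 8 black, 14 olive, 1 tan, 5 lime, 5 crimson, 12 brown — 4 + 8 + 14 + 1 + 5 + 5 + 12 = 49 gloves.
One more glove must push some color to its target, so 49 + 1 = 50.

50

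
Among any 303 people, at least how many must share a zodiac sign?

The 303 people fall into 12 zodiac signs.
If each of the 12 zodiac signs held at most 25, the total would be at most 12 × 25 = 300 < 303, a contradiction.
So at least one holds ⌈303/12⌉ = 26.

26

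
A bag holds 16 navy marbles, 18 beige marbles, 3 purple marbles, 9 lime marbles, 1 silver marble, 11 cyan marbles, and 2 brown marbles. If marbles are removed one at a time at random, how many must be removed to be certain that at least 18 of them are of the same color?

60

In the worst case we take at most 17 of each color, but all 16 navy, all 3 purple, all 9 lime, all 1 silver, all 11 cyan, and all 2 brown (fewer than 17), giving 16 + 17 + 3 + 9 + 1 + 11 + 2 = 59.
One more marble then forces some color to 18, so 59 + 1 = 60.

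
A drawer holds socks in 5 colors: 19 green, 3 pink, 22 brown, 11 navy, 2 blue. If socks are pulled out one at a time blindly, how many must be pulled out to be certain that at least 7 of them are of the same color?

24

In the worst case we take at most 6 of each color, but all 3 pink and all 2 blue (fewer than 6), giving 6 + 3 + 6 + 6 + 2 = 23.
One more sock then forces some color to 7, so 23 + 1 = 24.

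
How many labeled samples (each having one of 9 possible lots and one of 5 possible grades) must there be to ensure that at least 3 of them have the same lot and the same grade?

91

There are 9 × 5 = 45 (lot, grade) combinations acting as pigeonholes.
With 45 × 2 = 90 labeled samples we could place exactly 2 in each, with no (lot, grade) pair reaching 3.
One more forces some (lot, grade) pair to hold 3, so 90 + 1 = 91.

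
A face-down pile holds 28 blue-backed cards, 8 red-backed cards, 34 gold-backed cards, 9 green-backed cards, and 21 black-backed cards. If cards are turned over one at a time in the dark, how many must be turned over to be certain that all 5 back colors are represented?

The hardest back color to obtain is red-backed: we could draw every other card first — 100 − 8 = 92 cards — without a single red-backed one.
The next draw must be red-backed, so 92 + 1 = 93.

93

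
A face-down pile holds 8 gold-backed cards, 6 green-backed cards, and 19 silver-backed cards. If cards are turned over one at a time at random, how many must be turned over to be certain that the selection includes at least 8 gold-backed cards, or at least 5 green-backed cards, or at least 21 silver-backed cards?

The worst case stops just short of every target: 7 gold-backed, 4 green-backed, all 19 silver-backed — 7 + 4 + 19 = 30 cards.
One more card must push some back color to its target, so 30 + 1 = 31.

31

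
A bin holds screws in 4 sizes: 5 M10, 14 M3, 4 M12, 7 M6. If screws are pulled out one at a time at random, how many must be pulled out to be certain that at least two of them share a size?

Treat the 4 sizes as pigeonholes.
The worst case takes 1 screw of each size without reaching 2 of any: 4 × 1 = 4.
The next screw must bring some size to 2, so 4 + 1 = 5.

5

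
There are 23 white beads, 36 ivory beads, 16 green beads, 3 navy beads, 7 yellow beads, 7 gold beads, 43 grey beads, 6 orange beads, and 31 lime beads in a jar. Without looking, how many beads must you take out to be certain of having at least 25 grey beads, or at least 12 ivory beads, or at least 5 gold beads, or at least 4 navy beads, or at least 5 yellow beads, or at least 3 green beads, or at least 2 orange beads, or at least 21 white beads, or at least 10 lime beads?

79

The worst case stops just short of every target: 20 white, 11 ivory, 2 green, 3 navy, 4 yellow, 4 gold, 24 grey, 1 orange, 9 lime — 20 + 11 + 2 + 3 + 4 + 4 + 24 + 1 + 9 = 78 beads.
One more bead must push some color to its target, so 78 + 1 = 79.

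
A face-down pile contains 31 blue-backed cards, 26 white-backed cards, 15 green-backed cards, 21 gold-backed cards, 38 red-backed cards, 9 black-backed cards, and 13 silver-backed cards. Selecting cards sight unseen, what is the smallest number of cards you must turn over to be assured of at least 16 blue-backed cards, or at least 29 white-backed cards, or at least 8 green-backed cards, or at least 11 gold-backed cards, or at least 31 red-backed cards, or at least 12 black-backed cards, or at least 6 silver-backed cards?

The worst case stops just short of every target: 15 blue-backed, all 26 white-backed, 7 green-backed, 10 gold-backed, 30 red-backed, all 9 black-backed, 5 silver-backed — 15 + 26 + 7 + 10 + 30 + 9 + 5 = 102 cards.
One more card must push some back color to its target, so 102 + 1 = 103.

103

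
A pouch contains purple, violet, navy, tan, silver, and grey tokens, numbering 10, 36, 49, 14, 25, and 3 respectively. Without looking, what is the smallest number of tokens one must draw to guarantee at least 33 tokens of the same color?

117

In the worst case we take at most 32 of each color, but all 10 purple, all 14 tan, all 25 silver, and all 3 grey (fewer than 32), giving 10 + 32 + 32 + 14 + 25 + 3 = 116.
One more token then forces some color to 33, so 116 + 1 = 117.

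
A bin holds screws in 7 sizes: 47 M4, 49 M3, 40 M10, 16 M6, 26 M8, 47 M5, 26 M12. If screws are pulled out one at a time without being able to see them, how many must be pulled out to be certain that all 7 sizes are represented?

236

The hardest size to obtain is M6: we could draw every other screw first — 251 − 16 = 235 screws — without a single M6 one.
The next draw must be M6, so 235 + 1 = 236.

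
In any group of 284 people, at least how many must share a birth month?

There are 12 months of the year, which serve as the pigeonholes.
If each of the 12 months of the year held at most 23, the total would be at most 12 × 23 = 276 < 284, a contradiction.
So at least one holds ⌈284/12⌉ = 24.

24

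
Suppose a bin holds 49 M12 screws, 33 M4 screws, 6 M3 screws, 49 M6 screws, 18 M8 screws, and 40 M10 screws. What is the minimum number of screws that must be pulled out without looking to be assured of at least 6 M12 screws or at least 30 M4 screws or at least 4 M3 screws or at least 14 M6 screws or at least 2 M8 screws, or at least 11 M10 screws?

62

The worst case stops just short of every target: 5 M12, 29 M4, 3 M3, 13 M6, 1 M8, 10 M10 — 5 + 29 + 3 + 13 + 1 + 10 = 61 screws.
One more screw must push some size to its target, so 61 + 1 = 62.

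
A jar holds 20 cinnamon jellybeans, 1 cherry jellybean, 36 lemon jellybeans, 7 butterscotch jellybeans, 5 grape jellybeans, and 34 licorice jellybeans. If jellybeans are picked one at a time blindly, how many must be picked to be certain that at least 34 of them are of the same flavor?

100

In the worst case we take at most 33 of each flavor, but all 20 cinnamon, all 1 cherry, all 7 butterscotch, and all 5 grape (fewer than 33), giving 20 + 1 + 33 + 7 + 5 + 33 = 99.
One more jellybean then forces some flavor to 34, so 99 + 1 = 100.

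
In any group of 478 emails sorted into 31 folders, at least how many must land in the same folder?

16

The 478 emails fall into 31 folders.
If each of the 31 folders held at most 15, the total would be at most 31 × 15 = 465 < 478, a contradiction.
So at least one holds ⌈478/31⌉ = 16.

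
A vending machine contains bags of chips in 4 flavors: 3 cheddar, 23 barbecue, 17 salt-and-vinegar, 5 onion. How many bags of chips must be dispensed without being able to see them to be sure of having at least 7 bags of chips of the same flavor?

In the worst case we take at most 6 of each flavor, but all 3 cheddar and all 5 onion (fewer than 6), giving 3 + 6 + 6 + 5 = 20.
One more bag of chips then forces some flavor to 7, so 20 + 1 = 21.

21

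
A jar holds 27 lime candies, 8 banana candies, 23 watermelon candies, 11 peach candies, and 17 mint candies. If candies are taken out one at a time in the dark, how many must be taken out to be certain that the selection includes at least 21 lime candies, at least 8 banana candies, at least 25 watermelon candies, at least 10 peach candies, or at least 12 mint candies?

The worst case stops just short of every target: 20 lime, 7 banana, all 23 watermelon, 9 peach, 11 mint — 20 + 7 + 23 + 9 + 11 = 70 candies.
One more candy must push some flavor to its target, so 70 + 1 = 71.

71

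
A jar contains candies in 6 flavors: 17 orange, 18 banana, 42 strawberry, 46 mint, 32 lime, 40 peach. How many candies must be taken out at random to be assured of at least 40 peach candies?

195

To avoid peach candies as long as possible, exhaust the other 5 flavors first.
The worst case draws every non-peach candy first: 17 + 18 + 42 + 46 + 32 = 155.
The next 40 draws are then forced to be peach, giving 155 + 40 = 195.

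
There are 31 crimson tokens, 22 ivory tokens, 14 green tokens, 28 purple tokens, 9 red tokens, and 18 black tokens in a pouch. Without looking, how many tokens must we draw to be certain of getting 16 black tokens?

The worst case draws every non-black token first: 31 + 22 + 14 + 28 + 9 = 104.
The next 16 draws are then forced to be black, giving 104 + 16 = 120.

120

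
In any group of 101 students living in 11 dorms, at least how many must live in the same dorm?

If each of the 11 dorms held at most 9, the total would be at most 11 × 9 = 99 < 101, a contradiction.
So at least one holds ⌈101/11⌉ = 10.

10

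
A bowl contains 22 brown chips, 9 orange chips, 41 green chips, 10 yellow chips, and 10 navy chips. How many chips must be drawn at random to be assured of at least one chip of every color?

84

The hardest color to obtain is orange: we could draw every other chip first — 92 − 9 = 83 chips — without a single orange one.
The next draw must be orange, so 83 + 1 = 84.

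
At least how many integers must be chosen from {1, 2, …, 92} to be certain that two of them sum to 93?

Partition {1, …, 92} into 46 pairs: {1,92}, {2,91}, …, {46,47}.
Choosing 46 integers — say the integers 1 through 46 — takes one from each pair and avoids the property.
Choosing 47 forces two into the same pair by pigeonhole, and those sum to 93. So 47.

47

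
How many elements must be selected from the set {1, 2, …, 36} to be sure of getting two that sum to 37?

Partition {1, …, 36} into 18 pairs: {1,36}, {2,35}, …, {18,19}.
Choosing 18 integers — say the integers 1 through 18 — takes one from each pair and avoids the property.
Choosing 19 forces two into the same pair by pigeonhole, and those sum to 37. So 19.

19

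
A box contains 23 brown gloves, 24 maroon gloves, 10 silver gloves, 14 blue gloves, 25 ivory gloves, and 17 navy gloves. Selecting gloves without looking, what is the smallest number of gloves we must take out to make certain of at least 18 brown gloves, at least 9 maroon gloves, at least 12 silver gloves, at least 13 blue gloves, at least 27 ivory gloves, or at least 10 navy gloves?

Each of the 6 colors has its own threshold; avoid all of them simultaneously.
The worst case stops just short of every target: 17 brown, 8 maroon, all 10 silver, 12 blue, all 25 ivory, 9 navy — 17 + 8 + 10 + 12 + 25 + 9 = 81 gloves.
One more glove must push some color to its target, so 81 + 1 = 82.

82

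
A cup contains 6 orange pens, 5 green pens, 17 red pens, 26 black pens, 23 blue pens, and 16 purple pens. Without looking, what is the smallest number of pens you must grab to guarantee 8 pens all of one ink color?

Treat the 6 ink colors as pigeonholes.
In the worst case we take at most 7 of each ink color, but all 6 orange and all 5 green (fewer than 7), giving 6 + 5 + 7 + 7 + 7 + 7 = 39.
One more pen then forces some ink color to 8, so 39 + 1 = 40.

40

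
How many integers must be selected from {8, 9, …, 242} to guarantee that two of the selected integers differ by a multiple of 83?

84

Group the integers by remainder mod 83; there are 83 residue classes, each nonempty in this range.
Choosing one from each class (83 integers) avoids any shared remainder.
One more choice must repeat a class, so two differ by a multiple of 83. Hence 83 + 1 = 84.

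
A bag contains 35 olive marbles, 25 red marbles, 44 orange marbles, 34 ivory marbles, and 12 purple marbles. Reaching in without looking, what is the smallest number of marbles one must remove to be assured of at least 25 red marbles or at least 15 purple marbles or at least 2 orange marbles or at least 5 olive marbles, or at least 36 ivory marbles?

76

The worst case stops just short of every target: 4 olive, 24 red, 1 orange, all 34 ivory, all 12 purple — 4 + 24 + 1 + 34 + 12 = 75 marbles.
One more marble must push some color to its target, so 75 + 1 = 76.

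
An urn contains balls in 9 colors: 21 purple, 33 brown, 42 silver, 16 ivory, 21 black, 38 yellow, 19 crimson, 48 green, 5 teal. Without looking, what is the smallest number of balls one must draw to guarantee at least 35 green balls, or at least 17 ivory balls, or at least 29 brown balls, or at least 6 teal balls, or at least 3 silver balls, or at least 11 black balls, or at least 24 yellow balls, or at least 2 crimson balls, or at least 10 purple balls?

129

The worst case stops just short of every target: 9 purple, 28 brown, 2 silver, 16 ivory, 10 black, 23 yellow, 1 crimson, 34 green, 5 teal — 9 + 28 + 2 + 16 + 10 + 23 + 1 + 34 + 5 = 128 balls.
One more ball must push some color to its target, so 128 + 1 = 129.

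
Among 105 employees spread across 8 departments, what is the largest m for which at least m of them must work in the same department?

14

If each of the 8 departments held at most 13, the total would be at most 8 × 13 = 104 < 105, a contradiction.
So at least one holds ⌈105/8⌉ = 14.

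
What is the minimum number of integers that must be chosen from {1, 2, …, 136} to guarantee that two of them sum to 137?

69

Partition {1, …, 136} into 68 pairs: {1,136}, {2,135}, …, {68,69}.
Choosing 68 integers — say the integers 1 through 68 — takes one from each pair and avoids the property.
Choosing 69 forces two into the same pair by pigeonhole, and those sum to 137. So 69.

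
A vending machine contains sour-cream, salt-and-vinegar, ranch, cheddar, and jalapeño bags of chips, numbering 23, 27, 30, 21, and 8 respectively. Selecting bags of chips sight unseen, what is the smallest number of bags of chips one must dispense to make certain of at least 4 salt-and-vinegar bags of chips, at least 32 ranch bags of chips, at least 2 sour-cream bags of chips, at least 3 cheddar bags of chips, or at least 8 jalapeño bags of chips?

44

The worst case stops just short of every target: 1 sour-cream, 3 salt-and-vinegar, all 30 ranch, 2 cheddar, 7 jalapeño — 1 + 3 + 30 + 2 + 7 = 43 bags of chips.
One more bag of chips must push some flavor to its target, so 43 + 1 = 44.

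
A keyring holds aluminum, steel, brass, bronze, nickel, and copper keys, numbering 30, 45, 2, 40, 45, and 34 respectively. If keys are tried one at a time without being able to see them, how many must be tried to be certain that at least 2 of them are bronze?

The worst case draws every non-bronze key first: 30 + 45 + 2 + 45 + 34 = 156.
The next 2 draws are then forced to be bronze, giving 156 + 2 = 158.

158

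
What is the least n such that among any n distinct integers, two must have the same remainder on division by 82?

83

Two integers differ by a multiple of 82 exactly when they share a remainder mod 82.
There are 82 residue classes mod 82, so 82 integers can all lie in distinct classes.
One more integer must repeat a residue, giving a difference divisible by 82. So n = 82 + 1 = 83.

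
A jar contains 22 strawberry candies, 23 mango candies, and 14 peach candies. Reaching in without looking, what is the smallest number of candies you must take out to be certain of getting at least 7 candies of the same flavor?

19

The worst case takes 6 candies of each flavor without reaching 7 of any: 3 × 6 = 18.
The next candy must bring some flavor to 7, so 18 + 1 = 19.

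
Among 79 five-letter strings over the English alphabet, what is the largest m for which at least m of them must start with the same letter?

4

The 79 five-letter strings over the English alphabet fall into 26 possible first letters.
If each of the 26 possible first letters held at most 3, the total would be at most 26 × 3 = 78 < 79, a contradiction.
So at least one holds ⌈79/26⌉ = 4.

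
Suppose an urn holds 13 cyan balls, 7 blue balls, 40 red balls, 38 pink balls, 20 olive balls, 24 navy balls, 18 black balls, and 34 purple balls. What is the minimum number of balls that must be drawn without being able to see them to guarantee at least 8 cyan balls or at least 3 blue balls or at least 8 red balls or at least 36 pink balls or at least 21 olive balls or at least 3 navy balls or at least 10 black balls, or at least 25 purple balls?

107

Each of the 8 colors has its own threshold; avoid all of them simultaneously.
The worst case stops just short of every target: 7 cyan, 2 blue, 7 red, 35 pink, 20 olive, 2 navy, 9 black, 24 purple — 7 + 2 + 7 + 35 + 20 + 2 + 9 + 24 = 106 balls.
One more ball must push some color to its target, so 106 + 1 = 107.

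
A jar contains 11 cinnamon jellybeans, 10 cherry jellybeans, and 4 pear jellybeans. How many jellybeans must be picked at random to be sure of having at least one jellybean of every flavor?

22

The hardest flavor to obtain is pear: we could draw every other jellybean first — 25 − 4 = 21 jellybeans — without a single pear one.
The next draw must be pear, so 21 + 1 = 22.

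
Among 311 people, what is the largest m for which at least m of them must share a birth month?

26

The 311 people fall into 12 months of the year.
If each of the 12 months of the year held at most 25, the total would be at most 12 × 25 = 300 < 311, a contradiction.
So at least one holds ⌈311/12⌉ = 26.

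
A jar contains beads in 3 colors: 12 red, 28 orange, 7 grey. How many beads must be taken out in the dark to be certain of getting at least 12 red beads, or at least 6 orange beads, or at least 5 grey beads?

The worst case stops just short of every target: 11 red, 5 orange, 4 grey — 11 + 5 + 4 = 20 beads.
One more bead must push some color to its target, so 20 + 1 = 21.

21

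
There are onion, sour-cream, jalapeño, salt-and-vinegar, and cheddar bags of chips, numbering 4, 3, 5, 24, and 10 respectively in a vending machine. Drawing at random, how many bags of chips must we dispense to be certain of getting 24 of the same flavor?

In the worst case we take at most 23 of each flavor, but all 4 onion, all 3 sour-cream, all 5 jalapeño, and all 10 cheddar (fewer than 23), giving 4 + 3 + 5 + 23 + 10 = 45.
One more bag of chips then forces some flavor to 24, so 45 + 1 = 46.

46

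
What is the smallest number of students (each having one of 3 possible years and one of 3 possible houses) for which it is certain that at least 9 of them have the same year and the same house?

There are 3 × 3 = 9 (year, house) combinations acting as pigeonholes.
With 9 × 8 = 72 students we could place exactly 8 in each, with no (year, house) pair reaching 9.
One more forces some (year, house) pair to hold 9, so 72 + 1 = 73.

73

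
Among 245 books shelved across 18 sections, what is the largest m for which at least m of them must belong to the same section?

If each of the 18 sections held at most 13, the total would be at most 18 × 13 = 234 < 245, a contradiction.
So at least one holds ⌈245/18⌉ = 14.

14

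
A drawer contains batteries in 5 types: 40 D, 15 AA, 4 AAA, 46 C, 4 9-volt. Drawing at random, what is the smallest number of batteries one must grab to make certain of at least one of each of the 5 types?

The hardest type to obtain is AAA: we could draw every other battery first — 109 − 4 = 105 batteries — without a single AAA one.
The next draw must be AAA, so 105 + 1 = 106.

106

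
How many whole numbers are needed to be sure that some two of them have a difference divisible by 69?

70

Two integers differ by a multiple of 69 exactly when they share a remainder mod 69.
There are 69 residue classes mod 69, so 69 integers can all lie in distinct classes.
One more integer must repeat a residue, giving a difference divisible by 69. So n = 69 + 1 = 70.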